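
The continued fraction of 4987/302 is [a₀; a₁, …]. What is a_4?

4987 = 16·302 + 155   →  a_0 = 16
302 = 1·155 + 147   →  a_1 = 1
155 = 1·147 + 8   →  a_2 = 1
147 = 18·8 + 3   →  a_3 = 18
8 = 2·3 + 2   →  a_4 = 2

2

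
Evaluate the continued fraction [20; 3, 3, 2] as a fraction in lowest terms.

467/23

Fold from the inside: start with 2/1.
  3 + 1/2 = 7/2
  3 + 2/7 = 23/7
  20 + 7/23 = 467/23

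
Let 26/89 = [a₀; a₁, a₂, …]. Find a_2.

26 = 0·89 + 26   →  a_0 = 0
89 = 3·26 + 11   →  a_1 = 3
26 = 2·11 + 4   →  a_2 = 2

2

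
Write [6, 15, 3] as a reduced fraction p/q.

Fold from the inside: start with 3/1.
  15 + 1/3 = 46/3
  6 + 3/46 = 279/46

279/46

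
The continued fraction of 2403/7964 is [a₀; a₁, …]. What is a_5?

2403 = 0·7964 + 2403   →  a_0 = 0
7964 = 3·2403 + 755   →  a_1 = 3
2403 = 3·755 + 138   →  a_2 = 3
755 = 5·138 + 65   →  a_3 = 5
138 = 2·65 + 8   →  a_4 = 2
65 = 8·8 + 1   →  a_5 = 8

8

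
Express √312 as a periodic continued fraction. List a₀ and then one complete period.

[17; 1, 1, 1, 34]

a₀ = ⌊√312⌋ = 17.
With m₀=0, d₀=1 and mₖ₊₁ = dₖaₖ − mₖ, dₖ₊₁ = (n − mₖ₊₁²)/dₖ, aₖ₊₁ = ⌊(a₀+mₖ₊₁)/dₖ₊₁⌋:
  k=1: m=17, d=23, a=1
  k=2: m=6, d=12, a=1
  k=3: m=6, d=23, a=1
  k=4: m=17, d=1, a=34
d=1 and a=2a₀=34 at k=4, so the next step gives (m, d) = (17, 23) again — its k=1 value — and the period has length 4.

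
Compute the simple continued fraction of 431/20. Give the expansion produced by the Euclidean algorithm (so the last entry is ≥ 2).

[21; 1, 1, 4, 2]

431 = 21×20 + 11
20 = 1×11 + 9
11 = 1×9 + 2
9 = 4×2 + 1
2 = 2×1 + 0  (stop)
So 431/20 = [21; 1, 1, 4, 2].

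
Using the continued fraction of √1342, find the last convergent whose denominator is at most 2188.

√1342 = [36; 1, 1, 1, 2, 1, 1, 1, 72, …] (period length 8).
Convergents:
  p_0/q_0 = 36/1
  p_1/q_1 = 37/1
  p_2/q_2 = 73/2
  p_3/q_3 = 110/3
  p_4/q_4 = 293/8
  p_5/q_5 = 403/11
  p_6/q_6 = 696/19
  p_7/q_7 = 1099/30
  p_8/q_8 = 79824/2179
  p_9/q_9 = 80923/2209
q_8 = 2179 ≤ 2188 < 2209 = q_9, so the answer is 79824/2179.

79824/2179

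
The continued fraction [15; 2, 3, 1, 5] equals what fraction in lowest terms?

803/52

Fold from the inside: start with 5/1.
  1 + 1/5 = 6/5
  3 + 5/6 = 23/6
  2 + 6/23 = 52/23
  15 + 23/52 = 803/52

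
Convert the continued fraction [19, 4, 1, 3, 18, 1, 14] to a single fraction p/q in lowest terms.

105100/5471

Fold from the inside: start with 14/1.
  1 + 1/14 = 15/14
  18 + 14/15 = 284/15
  3 + 15/284 = 867/284
  1 + 284/867 = 1151/867
  4 + 867/1151 = 5471/1151
  19 + 1151/5471 = 105100/5471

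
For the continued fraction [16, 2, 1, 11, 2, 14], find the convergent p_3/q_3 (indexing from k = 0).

572/35

Using pₖ = aₖpₖ₋₁ + pₖ₋₂, qₖ = aₖqₖ₋₁ + qₖ₋₂ (with p₋₁=1, p₋₂=0, q₋₁=0, q₋₂=1):
  k=0: a=16, p=16, q=1
  k=1: a=2, p=33, q=2
  k=2: a=1, p=49, q=3
  k=3: a=11, p=572, q=35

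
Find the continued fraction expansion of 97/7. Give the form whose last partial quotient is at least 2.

[13; 1, 6]

97 = 13·7 + 6
7 = 1·6 + 1
6 = 6·1 + 0  (stop)
So 97/7 = [13; 1, 6].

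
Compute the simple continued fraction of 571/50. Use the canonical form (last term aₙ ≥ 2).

[11; 2, 2, 1, 1, 1, 2]

571 = 11×50 + 21
50 = 2×21 + 8
21 = 2×8 + 5
8 = 1×5 + 3
5 = 1×3 + 2
3 = 1×2 + 1
2 = 2×1 + 0  (stop)
So 571/50 = [11; 2, 2, 1, 1, 1, 2].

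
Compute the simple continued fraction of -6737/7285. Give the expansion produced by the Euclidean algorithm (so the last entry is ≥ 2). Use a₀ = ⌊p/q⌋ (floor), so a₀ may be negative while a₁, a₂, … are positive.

-6737 = -1·7285 + 548
7285 = 13·548 + 161
548 = 3·161 + 65
161 = 2·65 + 31
65 = 2·31 + 3
31 = 10·3 + 1
3 = 3·1 + 0  (stop)
So -6737/7285 = [-1; 13, 3, 2, 2, 10, 3].

[-1; 13, 3, 2, 2, 10, 3]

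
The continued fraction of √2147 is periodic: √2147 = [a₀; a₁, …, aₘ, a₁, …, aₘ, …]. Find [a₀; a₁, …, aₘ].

[46; 2, 1, 45, 1, 2, 92]

a₀ = ⌊√2147⌋ = 46.
With m₀=0, d₀=1 and mₖ₊₁ = dₖaₖ − mₖ, dₖ₊₁ = (n − mₖ₊₁²)/dₖ, aₖ₊₁ = ⌊(a₀+mₖ₊₁)/dₖ₊₁⌋:
  k=1: m=46, d=31, a=2
  k=2: m=16, d=61, a=1
  k=3: m=45, d=2, a=45
  k=4: m=45, d=61, a=1
  k=5: m=16, d=31, a=2
  k=6: m=46, d=1, a=92
d=1 and a=2a₀=92 at k=6, so the next step gives (m, d) = (46, 31) again — its k=1 value — and the period has length 6.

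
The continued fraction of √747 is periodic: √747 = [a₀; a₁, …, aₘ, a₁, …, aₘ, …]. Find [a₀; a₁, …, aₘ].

[27; 3, 54]

a₀ = ⌊√747⌋ = 27.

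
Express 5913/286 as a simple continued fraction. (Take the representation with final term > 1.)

[20; 1, 2, 13, 3, 2]

5913 = 20·286 + 193
286 = 1·193 + 93
193 = 2·93 + 7
93 = 13·7 + 2
7 = 3·2 + 1
2 = 2·1 + 0  (stop)
So 5913/286 = [20; 1, 2, 13, 3, 2].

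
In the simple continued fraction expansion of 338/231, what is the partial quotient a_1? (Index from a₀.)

2

338 = 1·231 + 107   →  a_0 = 1
231 = 2·107 + 17   →  a_1 = 2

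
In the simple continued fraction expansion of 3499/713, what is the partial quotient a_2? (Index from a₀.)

9

3499 = 4·713 + 647   →  a_0 = 4
713 = 1·647 + 66   →  a_1 = 1
647 = 9·66 + 53   →  a_2 = 9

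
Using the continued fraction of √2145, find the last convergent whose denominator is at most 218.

8846/191

√2145 = [46; 3, 5, 2, 5, 3, 92, …] (period length 6).
Convergents:
  p_0/q_0 = 46/1
  p_1/q_1 = 139/3
  p_2/q_2 = 741/16
  p_3/q_3 = 1621/35
  p_4/q_4 = 8846/191
  p_5/q_5 = 28159/608
q_4 = 191 ≤ 218 < 608 = q_5, so the answer is 8846/191.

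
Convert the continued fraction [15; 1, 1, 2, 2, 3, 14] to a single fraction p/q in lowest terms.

9133/586

Fold from the inside: start with 14/1.
  3 + 1/14 = 43/14
  2 + 14/43 = 100/43
  2 + 43/100 = 243/100
  1 + 100/243 = 343/243
  1 + 243/343 = 586/343
  15 + 343/586 = 9133/586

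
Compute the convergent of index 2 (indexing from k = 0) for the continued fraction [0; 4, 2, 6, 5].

Using pₖ = aₖpₖ₋₁ + pₖ₋₂, qₖ = aₖqₖ₋₁ + qₖ₋₂ (with p₋₁=1, p₋₂=0, q₋₁=0, q₋₂=1):
  k=0: a=0, p=0, q=1
  k=1: a=4, p=1, q=4
  k=2: a=2, p=2, q=9

2/9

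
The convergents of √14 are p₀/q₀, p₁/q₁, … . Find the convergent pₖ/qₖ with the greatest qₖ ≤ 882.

√14 = [3; 1, 2, 1, 6, …] (period length 4).
Convergents:
  p_0/q_0 = 3/1
  p_1/q_1 = 4/1
  p_2/q_2 = 11/3
  p_3/q_3 = 15/4
  p_4/q_4 = 101/27
  p_5/q_5 = 116/31
  p_6/q_6 = 333/89
  p_7/q_7 = 449/120
  p_8/q_8 = 3027/809
  p_9/q_9 = 3476/929
q_8 = 809 ≤ 882 < 929 = q_9, so the answer is 3027/809.

3027/809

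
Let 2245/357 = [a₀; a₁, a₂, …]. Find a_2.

2

2245 = 6·357 + 103   →  a_0 = 6
357 = 3·103 + 48   →  a_1 = 3
103 = 2·48 + 7   →  a_2 = 2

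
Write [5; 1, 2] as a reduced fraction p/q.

17/3

Fold from the inside: start with 2/1.
  1 + 1/2 = 3/2
  5 + 2/3 = 17/3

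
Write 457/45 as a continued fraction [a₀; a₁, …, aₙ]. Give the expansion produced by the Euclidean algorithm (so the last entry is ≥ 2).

457 = 10*45 + 7
45 = 6*7 + 3
7 = 2*3 + 1
3 = 3*1 + 0  (stop)
So 457/45 = [10; 6, 2, 3].

[10; 6, 2, 3]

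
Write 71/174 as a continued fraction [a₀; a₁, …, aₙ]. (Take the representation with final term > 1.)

[0; 2, 2, 4, 1, 1, 3]

71 = 0·174 + 71
174 = 2·71 + 32
71 = 2·32 + 7
32 = 4·7 + 4
7 = 1·4 + 3
4 = 1·3 + 1
3 = 3·1 + 0  (stop)
So 71/174 = [0; 2, 2, 4, 1, 1, 3].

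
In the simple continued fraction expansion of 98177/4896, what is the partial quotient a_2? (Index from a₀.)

98177 = 20·4896 + 257   →  a_0 = 20
4896 = 19·257 + 13   →  a_1 = 19
257 = 19·13 + 10   →  a_2 = 19

19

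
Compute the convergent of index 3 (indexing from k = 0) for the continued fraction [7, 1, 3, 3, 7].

101/13

Using pₖ = aₖpₖ₋₁ + pₖ₋₂, qₖ = aₖqₖ₋₁ + qₖ₋₂ (with p₋₁=1, p₋₂=0, q₋₁=0, q₋₂=1):
  k=0: a=7, p=7, q=1
  k=1: a=1, p=8, q=1
  k=2: a=3, p=31, q=4
  k=3: a=3, p=101, q=13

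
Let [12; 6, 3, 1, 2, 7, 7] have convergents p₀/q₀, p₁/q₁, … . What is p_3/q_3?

304/25

Using pₖ = aₖpₖ₋₁ + pₖ₋₂, qₖ = aₖqₖ₋₁ + qₖ₋₂ (with p₋₁=1, p₋₂=0, q₋₁=0, q₋₂=1):
  k=0: a=12, p=12, q=1
  k=1: a=6, p=73, q=6
  k=2: a=3, p=231, q=19
  k=3: a=1, p=304, q=25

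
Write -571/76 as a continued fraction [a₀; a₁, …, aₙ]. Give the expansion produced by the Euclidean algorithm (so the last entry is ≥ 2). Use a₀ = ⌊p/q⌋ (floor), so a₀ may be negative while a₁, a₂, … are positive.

[-8; 2, 18, 2]

-571 = -8·76 + 37
76 = 2·37 + 2
37 = 18·2 + 1
2 = 2·1 + 0  (stop)
So -571/76 = [-8; 2, 18, 2].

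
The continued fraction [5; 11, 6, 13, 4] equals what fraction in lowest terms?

18297/3595

Fold from the inside: start with 4/1.
  13 + 1/4 = 53/4
  6 + 4/53 = 322/53
  11 + 53/322 = 3595/322
  5 + 322/3595 = 18297/3595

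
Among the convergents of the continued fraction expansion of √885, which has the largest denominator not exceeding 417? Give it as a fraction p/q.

7110/239

√885 = [29; 1, 2, 1, 58, …] (period length 4).
Convergents:
  p_0/q_0 = 29/1
  p_1/q_1 = 30/1
  p_2/q_2 = 89/3
  p_3/q_3 = 119/4
  p_4/q_4 = 6991/235
  p_5/q_5 = 7110/239
  p_6/q_6 = 21211/713
q_5 = 239 ≤ 417 < 713 = q_6, so the answer is 7110/239.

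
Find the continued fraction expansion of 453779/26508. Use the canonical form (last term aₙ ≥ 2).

[17; 8, 2, 3, 3, 2, 19, 3]

453779 = 17×26508 + 3143
26508 = 8×3143 + 1364
3143 = 2×1364 + 415
1364 = 3×415 + 119
415 = 3×119 + 58
119 = 2×58 + 3
58 = 19×3 + 1
3 = 3×1 + 0  (stop)
So 453779/26508 = [17; 8, 2, 3, 3, 2, 19, 3].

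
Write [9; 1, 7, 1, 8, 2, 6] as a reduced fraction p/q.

Using pₖ = aₖpₖ₋₁ + pₖ₋₂ and qₖ = aₖqₖ₋₁ + qₖ₋₂:
  k=0: a=9, p=9, q=1
  k=1: a=1, p=10, q=1
  k=2: a=7, p=79, q=8
  k=3: a=1, p=89, q=9
  k=4: a=8, p=791, q=80
  k=5: a=2, p=1671, q=169
  k=6: a=6, p=10817, q=1094

10817/1094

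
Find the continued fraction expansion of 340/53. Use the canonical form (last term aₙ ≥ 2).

[6; 2, 2, 2, 4]

340 = 6×53 + 22
53 = 2×22 + 9
22 = 2×9 + 4
9 = 2×4 + 1
4 = 4×1 + 0  (stop)
So 340/53 = [6; 2, 2, 2, 4].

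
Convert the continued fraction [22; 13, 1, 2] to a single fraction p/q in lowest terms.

905/41

Fold from the inside: start with 2/1.
  1 + 1/2 = 3/2
  13 + 2/3 = 41/3
  22 + 3/41 = 905/41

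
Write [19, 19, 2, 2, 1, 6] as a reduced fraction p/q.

Using pₖ = aₖpₖ₋₁ + pₖ₋₂ and qₖ = aₖqₖ₋₁ + qₖ₋₂:
  k=0: a=19, p=19, q=1
  k=1: a=19, p=362, q=19
  k=2: a=2, p=743, q=39
  k=3: a=2, p=1848, q=97
  k=4: a=1, p=2591, q=136
  k=5: a=6, p=17394, q=913

17394/913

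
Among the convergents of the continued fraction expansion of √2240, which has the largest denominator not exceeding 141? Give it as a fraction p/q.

3313/70

√2240 = [47; 3, 23, 3, 94, …] (period length 4).
Convergents:
  p_0/q_0 = 47/1
  p_1/q_1 = 142/3
  p_2/q_2 = 3313/70
  p_3/q_3 = 10081/213
q_2 = 70 ≤ 141 < 213 = q_3, so the answer is 3313/70.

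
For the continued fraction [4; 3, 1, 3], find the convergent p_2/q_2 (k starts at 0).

Using pₖ = aₖpₖ₋₁ + pₖ₋₂, qₖ = aₖqₖ₋₁ + qₖ₋₂ (with p₋₁=1, p₋₂=0, q₋₁=0, q₋₂=1):
  k=0: a=4, p=4, q=1
  k=1: a=3, p=13, q=3
  k=2: a=1, p=17, q=4

17/4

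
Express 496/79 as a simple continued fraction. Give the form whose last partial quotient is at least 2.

[6; 3, 1, 1, 2, 4]

496 = 6·79 + 22
79 = 3·22 + 13
22 = 1·13 + 9
13 = 1·9 + 4
9 = 2·4 + 1
4 = 4·1 + 0  (stop)
So 496/79 = [6; 3, 1, 1, 2, 4].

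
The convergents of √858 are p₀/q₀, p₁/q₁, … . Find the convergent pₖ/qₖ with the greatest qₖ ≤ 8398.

123640/4221

√858 = [29; 3, 2, 3, 58, …] (period length 4).
Convergents:
  p_0/q_0 = 29/1
  p_1/q_1 = 88/3
  p_2/q_2 = 205/7
  p_3/q_3 = 703/24
  p_4/q_4 = 40979/1399
  p_5/q_5 = 123640/4221
  p_6/q_6 = 288259/9841
q_5 = 4221 ≤ 8398 < 9841 = q_6, so the answer is 123640/4221.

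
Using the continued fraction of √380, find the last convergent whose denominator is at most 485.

3041/156

√380 = [19; 2, 38, …] (period length 2).
Convergents:
  p_0/q_0 = 19/1
  p_1/q_1 = 39/2
  p_2/q_2 = 1501/77
  p_3/q_3 = 3041/156
  p_4/q_4 = 117059/6005
q_3 = 156 ≤ 485 < 6005 = q_4, so the answer is 3041/156.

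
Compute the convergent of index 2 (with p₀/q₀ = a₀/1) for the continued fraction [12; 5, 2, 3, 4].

134/11

Using pₖ = aₖpₖ₋₁ + pₖ₋₂, qₖ = aₖqₖ₋₁ + qₖ₋₂ (with p₋₁=1, p₋₂=0, q₋₁=0, q₋₂=1):
  k=0: a=12, p=12, q=1
  k=1: a=5, p=61, q=5
  k=2: a=2, p=134, q=11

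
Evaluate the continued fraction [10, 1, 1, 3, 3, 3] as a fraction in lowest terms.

Fold from the inside: start with 3/1.
  3 + 1/3 = 10/3
  3 + 3/10 = 33/10
  1 + 10/33 = 43/33
  1 + 33/43 = 76/43
  10 + 43/76 = 803/76

803/76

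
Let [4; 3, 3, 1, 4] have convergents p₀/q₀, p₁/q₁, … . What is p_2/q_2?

43/10

Using pₖ = aₖpₖ₋₁ + pₖ₋₂, qₖ = aₖqₖ₋₁ + qₖ₋₂ (with p₋₁=1, p₋₂=0, q₋₁=0, q₋₂=1):
  k=0: a=4, p=4, q=1
  k=1: a=3, p=13, q=3
  k=2: a=3, p=43, q=10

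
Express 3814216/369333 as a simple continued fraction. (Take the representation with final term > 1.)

3814216 = 10*369333 + 120886
369333 = 3*120886 + 6675
120886 = 18*6675 + 736
6675 = 9*736 + 51
736 = 14*51 + 22
51 = 2*22 + 7
22 = 3*7 + 1
7 = 7*1 + 0  (stop)
So 3814216/369333 = [10; 3, 18, 9, 14, 2, 3, 7].

[10; 3, 18, 9, 14, 2, 3, 7]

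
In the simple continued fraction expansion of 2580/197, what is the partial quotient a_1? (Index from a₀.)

2580 = 13·197 + 19   →  a_0 = 13
197 = 10·19 + 7   →  a_1 = 10

10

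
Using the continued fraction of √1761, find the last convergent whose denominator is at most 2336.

97483/2323

√1761 = [41; 1, 26, 1, 82, …] (period length 4).
Convergents:
  p_0/q_0 = 41/1
  p_1/q_1 = 42/1
  p_2/q_2 = 1133/27
  p_3/q_3 = 1175/28
  p_4/q_4 = 97483/2323
  p_5/q_5 = 98658/2351
q_4 = 2323 ≤ 2336 < 2351 = q_5, so the answer is 97483/2323.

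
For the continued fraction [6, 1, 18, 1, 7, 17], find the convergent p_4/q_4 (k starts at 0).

1105/159

Using pₖ = aₖpₖ₋₁ + pₖ₋₂, qₖ = aₖqₖ₋₁ + qₖ₋₂ (with p₋₁=1, p₋₂=0, q₋₁=0, q₋₂=1):
  k=0: a=6, p=6, q=1
  k=1: a=1, p=7, q=1
  k=2: a=18, p=132, q=19
  k=3: a=1, p=139, q=20
  k=4: a=7, p=1105, q=159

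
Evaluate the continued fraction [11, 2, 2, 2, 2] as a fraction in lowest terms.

Using pₖ = aₖpₖ₋₁ + pₖ₋₂ and qₖ = aₖqₖ₋₁ + qₖ₋₂:
  k=0: a=11, p=11, q=1
  k=1: a=2, p=23, q=2
  k=2: a=2, p=57, q=5
  k=3: a=2, p=137, q=12
  k=4: a=2, p=331, q=29

331/29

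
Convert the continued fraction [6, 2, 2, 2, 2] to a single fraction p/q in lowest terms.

Fold from the inside: start with 2/1.
  2 + 1/2 = 5/2
  2 + 2/5 = 12/5
  2 + 5/12 = 29/12
  6 + 12/29 = 186/29

186/29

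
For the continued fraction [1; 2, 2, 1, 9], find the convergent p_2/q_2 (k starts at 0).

7/5

Using pₖ = aₖpₖ₋₁ + pₖ₋₂, qₖ = aₖqₖ₋₁ + qₖ₋₂ (with p₋₁=1, p₋₂=0, q₋₁=0, q₋₂=1):
  k=0: a=1, p=1, q=1
  k=1: a=2, p=3, q=2
  k=2: a=2, p=7, q=5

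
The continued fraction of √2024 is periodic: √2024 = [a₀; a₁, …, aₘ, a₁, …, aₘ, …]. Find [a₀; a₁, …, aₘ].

[44; 1, 88]

a₀ = ⌊√2024⌋ = 44.
With m₀=0, d₀=1 and mₖ₊₁ = dₖaₖ − mₖ, dₖ₊₁ = (n − mₖ₊₁²)/dₖ, aₖ₊₁ = ⌊(a₀+mₖ₊₁)/dₖ₊₁⌋:
  k=1: m=44, d=88, a=1
  k=2: m=44, d=1, a=88
d=1 and a=2a₀=88 at k=2, so the next step gives (m, d) = (44, 88) again — its k=1 value — and the period has length 2.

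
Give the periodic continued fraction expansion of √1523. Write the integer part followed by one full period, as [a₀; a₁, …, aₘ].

[39; 39, 78]

a₀ = ⌊√1523⌋ = 39.
With m₀=0, d₀=1 and mₖ₊₁ = dₖaₖ − mₖ, dₖ₊₁ = (n − mₖ₊₁²)/dₖ, aₖ₊₁ = ⌊(a₀+mₖ₊₁)/dₖ₊₁⌋:
  k=1: m=39, d=2, a=39
  k=2: m=39, d=1, a=78
d=1 and a=2a₀=78 at k=2, so the next step gives (m, d) = (39, 2) again — its k=1 value — and the period has length 2.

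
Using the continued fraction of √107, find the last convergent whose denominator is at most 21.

√107 = [10; 2, 1, 9, 1, 2, 20, …] (period length 6).
Convergents:
  p_0/q_0 = 10/1
  p_1/q_1 = 21/2
  p_2/q_2 = 31/3
  p_3/q_3 = 300/29
q_2 = 3 ≤ 21 < 29 = q_3, so the answer is 31/3.

31/3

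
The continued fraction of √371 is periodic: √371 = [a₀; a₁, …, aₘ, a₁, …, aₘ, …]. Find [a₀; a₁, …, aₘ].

a₀ = ⌊√371⌋ = 19.
With m₀=0, d₀=1 and mₖ₊₁ = dₖaₖ − mₖ, dₖ₊₁ = (n − mₖ₊₁²)/dₖ, aₖ₊₁ = ⌊(a₀+mₖ₊₁)/dₖ₊₁⌋:
  k=1: m=19, d=10, a=3
  k=2: m=11, d=25, a=1
  k=3: m=14, d=7, a=4
  k=4: m=14, d=25, a=1
  k=5: m=11, d=10, a=3
  k=6: m=19, d=1, a=38
d=1 and a=2a₀=38 at k=6, so the next step gives (m, d) = (19, 10) again — its k=1 value — and the period has length 6.

[19; 3, 1, 4, 1, 3, 38]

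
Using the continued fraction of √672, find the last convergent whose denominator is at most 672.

√672 = [25; 1, 11, 1, 50, …] (period length 4).
Convergents:
  p_0/q_0 = 25/1
  p_1/q_1 = 26/1
  p_2/q_2 = 311/12
  p_3/q_3 = 337/13
  p_4/q_4 = 17161/662
  p_5/q_5 = 17498/675
q_4 = 662 ≤ 672 < 675 = q_5, so the answer is 17161/662.

17161/662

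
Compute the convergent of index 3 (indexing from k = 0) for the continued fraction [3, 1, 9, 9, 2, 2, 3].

355/91

Using pₖ = aₖpₖ₋₁ + pₖ₋₂, qₖ = aₖqₖ₋₁ + qₖ₋₂ (with p₋₁=1, p₋₂=0, q₋₁=0, q₋₂=1):
  k=0: a=3, p=3, q=1
  k=1: a=1, p=4, q=1
  k=2: a=9, p=39, q=10
  k=3: a=9, p=355, q=91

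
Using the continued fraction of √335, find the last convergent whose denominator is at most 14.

√335 = [18; 3, 3, 3, 36, …] (period length 4).
Convergents:
  p_0/q_0 = 18/1
  p_1/q_1 = 55/3
  p_2/q_2 = 183/10
  p_3/q_3 = 604/33
q_2 = 10 ≤ 14 < 33 = q_3, so the answer is 183/10.

183/10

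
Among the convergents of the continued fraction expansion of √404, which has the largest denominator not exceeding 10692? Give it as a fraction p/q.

80801/4020

√404 = [20; 10, 40, …] (period length 2).
Convergents:
  p_0/q_0 = 20/1
  p_1/q_1 = 201/10
  p_2/q_2 = 8060/401
  p_3/q_3 = 80801/4020
  p_4/q_4 = 3240100/161201
q_3 = 4020 ≤ 10692 < 161201 = q_4, so the answer is 80801/4020.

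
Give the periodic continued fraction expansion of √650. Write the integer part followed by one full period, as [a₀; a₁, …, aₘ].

[25; 2, 50]

a₀ = ⌊√650⌋ = 25.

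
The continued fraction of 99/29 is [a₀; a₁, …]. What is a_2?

99 = 3·29 + 12   →  a_0 = 3
29 = 2·12 + 5   →  a_1 = 2
12 = 2·5 + 2   →  a_2 = 2

2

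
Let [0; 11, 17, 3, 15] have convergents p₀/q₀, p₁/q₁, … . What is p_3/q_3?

52/575

Using pₖ = aₖpₖ₋₁ + pₖ₋₂, qₖ = aₖqₖ₋₁ + qₖ₋₂ (with p₋₁=1, p₋₂=0, q₋₁=0, q₋₂=1):
  k=0: a=0, p=0, q=1
  k=1: a=11, p=1, q=11
  k=2: a=17, p=17, q=188
  k=3: a=3, p=52, q=575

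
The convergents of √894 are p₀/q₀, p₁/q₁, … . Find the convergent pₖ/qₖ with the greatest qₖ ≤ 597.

√894 = [29; 1, 8, 1, 58, …] (period length 4).
Convergents:
  p_0/q_0 = 29/1
  p_1/q_1 = 30/1
  p_2/q_2 = 269/9
  p_3/q_3 = 299/10
  p_4/q_4 = 17611/589
  p_5/q_5 = 17910/599
q_4 = 589 ≤ 597 < 599 = q_5, so the answer is 17611/589.

17611/589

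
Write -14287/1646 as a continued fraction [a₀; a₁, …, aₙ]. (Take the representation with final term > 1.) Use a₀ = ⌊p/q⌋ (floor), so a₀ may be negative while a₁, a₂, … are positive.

[-9; 3, 8, 9, 3, 2]

-14287 = -9×1646 + 527
1646 = 3×527 + 65
527 = 8×65 + 7
65 = 9×7 + 2
7 = 3×2 + 1
2 = 2×1 + 0  (stop)
So -14287/1646 = [-9; 3, 8, 9, 3, 2].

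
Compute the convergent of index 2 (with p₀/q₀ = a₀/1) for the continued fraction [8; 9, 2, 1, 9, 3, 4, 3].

154/19

Using pₖ = aₖpₖ₋₁ + pₖ₋₂, qₖ = aₖqₖ₋₁ + qₖ₋₂ (with p₋₁=1, p₋₂=0, q₋₁=0, q₋₂=1):
  k=0: a=8, p=8, q=1
  k=1: a=9, p=73, q=9
  k=2: a=2, p=154, q=19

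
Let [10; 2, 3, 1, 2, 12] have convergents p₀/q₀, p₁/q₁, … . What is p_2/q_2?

73/7

Using pₖ = aₖpₖ₋₁ + pₖ₋₂, qₖ = aₖqₖ₋₁ + qₖ₋₂ (with p₋₁=1, p₋₂=0, q₋₁=0, q₋₂=1):
  k=0: a=10, p=10, q=1
  k=1: a=2, p=21, q=2
  k=2: a=3, p=73, q=7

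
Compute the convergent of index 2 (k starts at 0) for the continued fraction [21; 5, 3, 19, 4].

339/16

Using pₖ = aₖpₖ₋₁ + pₖ₋₂, qₖ = aₖqₖ₋₁ + qₖ₋₂ (with p₋₁=1, p₋₂=0, q₋₁=0, q₋₂=1):
  k=0: a=21, p=21, q=1
  k=1: a=5, p=106, q=5
  k=2: a=3, p=339, q=16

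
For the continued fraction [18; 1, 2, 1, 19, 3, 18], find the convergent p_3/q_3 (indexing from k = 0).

Using pₖ = aₖpₖ₋₁ + pₖ₋₂, qₖ = aₖqₖ₋₁ + qₖ₋₂ (with p₋₁=1, p₋₂=0, q₋₁=0, q₋₂=1):
  k=0: a=18, p=18, q=1
  k=1: a=1, p=19, q=1
  k=2: a=2, p=56, q=3
  k=3: a=1, p=75, q=4

75/4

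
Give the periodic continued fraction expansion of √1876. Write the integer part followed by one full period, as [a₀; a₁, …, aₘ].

[43; 3, 5, 12, 5, 3, 86]

a₀ = ⌊√1876⌋ = 43.
With m₀=0, d₀=1 and mₖ₊₁ = dₖaₖ − mₖ, dₖ₊₁ = (n − mₖ₊₁²)/dₖ, aₖ₊₁ = ⌊(a₀+mₖ₊₁)/dₖ₊₁⌋:
  k=1: m=43, d=27, a=3
  k=2: m=38, d=16, a=5
  k=3: m=42, d=7, a=12
  k=4: m=42, d=16, a=5
  k=5: m=38, d=27, a=3
  k=6: m=43, d=1, a=86
d=1 and a=2a₀=86 at k=6, so the next step gives (m, d) = (43, 27) again — its k=1 value — and the period has length 6.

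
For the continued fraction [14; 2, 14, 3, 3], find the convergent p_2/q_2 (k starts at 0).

420/29

Using pₖ = aₖpₖ₋₁ + pₖ₋₂, qₖ = aₖqₖ₋₁ + qₖ₋₂ (with p₋₁=1, p₋₂=0, q₋₁=0, q₋₂=1):
  k=0: a=14, p=14, q=1
  k=1: a=2, p=29, q=2
  k=2: a=14, p=420, q=29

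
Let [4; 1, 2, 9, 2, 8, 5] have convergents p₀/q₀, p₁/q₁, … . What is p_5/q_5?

2339/500

Using pₖ = aₖpₖ₋₁ + pₖ₋₂, qₖ = aₖqₖ₋₁ + qₖ₋₂ (with p₋₁=1, p₋₂=0, q₋₁=0, q₋₂=1):
  k=0: a=4, p=4, q=1
  k=1: a=1, p=5, q=1
  k=2: a=2, p=14, q=3
  k=3: a=9, p=131, q=28
  k=4: a=2, p=276, q=59
  k=5: a=8, p=2339, q=500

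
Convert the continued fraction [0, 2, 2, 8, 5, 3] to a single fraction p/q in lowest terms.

Using pₖ = aₖpₖ₋₁ + pₖ₋₂ and qₖ = aₖqₖ₋₁ + qₖ₋₂:
  k=0: a=0, p=0, q=1
  k=1: a=2, p=1, q=2
  k=2: a=2, p=2, q=5
  k=3: a=8, p=17, q=42
  k=4: a=5, p=87, q=215
  k=5: a=3, p=278, q=687

278/687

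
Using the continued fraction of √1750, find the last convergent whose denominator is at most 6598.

126001/3012

√1750 = [41; 1, 4, 1, 82, …] (period length 4).
Convergents:
  p_0/q_0 = 41/1
  p_1/q_1 = 42/1
  p_2/q_2 = 209/5
  p_3/q_3 = 251/6
  p_4/q_4 = 20791/497
  p_5/q_5 = 21042/503
  p_6/q_6 = 104959/2509
  p_7/q_7 = 126001/3012
  p_8/q_8 = 10437041/249493
q_7 = 3012 ≤ 6598 < 249493 = q_8, so the answer is 126001/3012.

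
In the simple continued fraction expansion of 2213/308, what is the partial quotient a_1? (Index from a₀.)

2213 = 7·308 + 57   →  a_0 = 7
308 = 5·57 + 23   →  a_1 = 5

5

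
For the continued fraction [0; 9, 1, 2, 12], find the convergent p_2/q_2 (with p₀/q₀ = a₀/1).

Using pₖ = aₖpₖ₋₁ + pₖ₋₂, qₖ = aₖqₖ₋₁ + qₖ₋₂ (with p₋₁=1, p₋₂=0, q₋₁=0, q₋₂=1):
  k=0: a=0, p=0, q=1
  k=1: a=9, p=1, q=9
  k=2: a=1, p=1, q=10

1/10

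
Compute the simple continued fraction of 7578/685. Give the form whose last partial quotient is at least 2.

7578 = 11×685 + 43
685 = 15×43 + 40
43 = 1×40 + 3
40 = 13×3 + 1
3 = 3×1 + 0  (stop)
So 7578/685 = [11; 15, 1, 13, 3].

[11; 15, 1, 13, 3]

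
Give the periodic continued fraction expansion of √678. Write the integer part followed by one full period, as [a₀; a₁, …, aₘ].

[26; 26, 52]

a₀ = ⌊√678⌋ = 26.
With m₀=0, d₀=1 and mₖ₊₁ = dₖaₖ − mₖ, dₖ₊₁ = (n − mₖ₊₁²)/dₖ, aₖ₊₁ = ⌊(a₀+mₖ₊₁)/dₖ₊₁⌋:
  k=1: m=26, d=2, a=26
  k=2: m=26, d=1, a=52
d=1 and a=2a₀=52 at k=2, so the next step gives (m, d) = (26, 2) again — its k=1 value — and the period has length 2.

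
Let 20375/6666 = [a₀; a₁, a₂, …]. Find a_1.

17

20375 = 3·6666 + 377   →  a_0 = 3
6666 = 17·377 + 257   →  a_1 = 17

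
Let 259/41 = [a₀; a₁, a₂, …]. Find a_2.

259 = 6·41 + 13   →  a_0 = 6
41 = 3·13 + 2   →  a_1 = 3
13 = 6·2 + 1   →  a_2 = 6

6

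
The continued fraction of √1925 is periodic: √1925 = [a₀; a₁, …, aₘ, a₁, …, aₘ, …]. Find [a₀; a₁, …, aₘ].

[43; 1, 6, 1, 86]

a₀ = ⌊√1925⌋ = 43.
With m₀=0, d₀=1 and mₖ₊₁ = dₖaₖ − mₖ, dₖ₊₁ = (n − mₖ₊₁²)/dₖ, aₖ₊₁ = ⌊(a₀+mₖ₊₁)/dₖ₊₁⌋:
  k=1: m=43, d=76, a=1
  k=2: m=33, d=11, a=6
  k=3: m=33, d=76, a=1
  k=4: m=43, d=1, a=86
d=1 and a=2a₀=86 at k=4, so the next step gives (m, d) = (43, 76) again — its k=1 value — and the period has length 4.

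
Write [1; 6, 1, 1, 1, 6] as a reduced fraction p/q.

Fold from the inside: start with 6/1.
  1 + 1/6 = 7/6
  1 + 6/7 = 13/7
  1 + 7/13 = 20/13
  6 + 13/20 = 133/20
  1 + 20/133 = 153/133

153/133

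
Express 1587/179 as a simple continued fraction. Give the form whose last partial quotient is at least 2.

[8; 1, 6, 2, 5, 2]

1587 = 8×179 + 155
179 = 1×155 + 24
155 = 6×24 + 11
24 = 2×11 + 2
11 = 5×2 + 1
2 = 2×1 + 0  (stop)
So 1587/179 = [8; 1, 6, 2, 5, 2].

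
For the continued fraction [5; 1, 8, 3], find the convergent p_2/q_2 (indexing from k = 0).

Using pₖ = aₖpₖ₋₁ + pₖ₋₂, qₖ = aₖqₖ₋₁ + qₖ₋₂ (with p₋₁=1, p₋₂=0, q₋₁=0, q₋₂=1):
  k=0: a=5, p=5, q=1
  k=1: a=1, p=6, q=1
  k=2: a=8, p=53, q=9

53/9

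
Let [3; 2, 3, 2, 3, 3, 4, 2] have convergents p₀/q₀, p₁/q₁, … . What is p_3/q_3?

55/16

Using pₖ = aₖpₖ₋₁ + pₖ₋₂, qₖ = aₖqₖ₋₁ + qₖ₋₂ (with p₋₁=1, p₋₂=0, q₋₁=0, q₋₂=1):
  k=0: a=3, p=3, q=1
  k=1: a=2, p=7, q=2
  k=2: a=3, p=24, q=7
  k=3: a=2, p=55, q=16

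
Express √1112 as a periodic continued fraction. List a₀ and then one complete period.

a₀ = ⌊√1112⌋ = 33.
With m₀=0, d₀=1 and mₖ₊₁ = dₖaₖ − mₖ, dₖ₊₁ = (n − mₖ₊₁²)/dₖ, aₖ₊₁ = ⌊(a₀+mₖ₊₁)/dₖ₊₁⌋:
  k=1: m=33, d=23, a=2
  k=2: m=13, d=41, a=1
  k=3: m=28, d=8, a=7
  k=4: m=28, d=41, a=1
  k=5: m=13, d=23, a=2
  k=6: m=33, d=1, a=66
d=1 and a=2a₀=66 at k=6, so the next step gives (m, d) = (33, 23) again — its k=1 value — and the period has length 6.

[33; 2, 1, 7, 1, 2, 66]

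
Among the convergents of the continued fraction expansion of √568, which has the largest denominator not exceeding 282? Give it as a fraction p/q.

√568 = [23; 1, 4, 1, 46, …] (period length 4).
Convergents:
  p_0/q_0 = 23/1
  p_1/q_1 = 24/1
  p_2/q_2 = 119/5
  p_3/q_3 = 143/6
  p_4/q_4 = 6697/281
  p_5/q_5 = 6840/287
q_4 = 281 ≤ 282 < 287 = q_5, so the answer is 6697/281.

6697/281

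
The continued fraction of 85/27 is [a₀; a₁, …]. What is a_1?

85 = 3·27 + 4   →  a_0 = 3
27 = 6·4 + 3   →  a_1 = 6

6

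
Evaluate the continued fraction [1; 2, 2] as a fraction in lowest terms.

7/5

Using pₖ = aₖpₖ₋₁ + pₖ₋₂ and qₖ = aₖqₖ₋₁ + qₖ₋₂:
  k=0: a=1, p=1, q=1
  k=1: a=2, p=3, q=2
  k=2: a=2, p=7, q=5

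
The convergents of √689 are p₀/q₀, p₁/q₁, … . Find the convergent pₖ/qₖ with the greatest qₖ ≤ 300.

√689 = [26; 4, 52, …] (period length 2).
Convergents:
  p_0/q_0 = 26/1
  p_1/q_1 = 105/4
  p_2/q_2 = 5486/209
  p_3/q_3 = 22049/840
q_2 = 209 ≤ 300 < 840 = q_3, so the answer is 5486/209.

5486/209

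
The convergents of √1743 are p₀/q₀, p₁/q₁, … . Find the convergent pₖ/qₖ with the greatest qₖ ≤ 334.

13819/331

√1743 = [41; 1, 2, 1, 82, …] (period length 4).
Convergents:
  p_0/q_0 = 41/1
  p_1/q_1 = 42/1
  p_2/q_2 = 125/3
  p_3/q_3 = 167/4
  p_4/q_4 = 13819/331
  p_5/q_5 = 13986/335
q_4 = 331 ≤ 334 < 335 = q_5, so the answer is 13819/331.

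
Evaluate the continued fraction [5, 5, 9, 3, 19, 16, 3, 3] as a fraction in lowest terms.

2347458/451799

Using pₖ = aₖpₖ₋₁ + pₖ₋₂ and qₖ = aₖqₖ₋₁ + qₖ₋₂:
  k=0: a=5, p=5, q=1
  k=1: a=5, p=26, q=5
  k=2: a=9, p=239, q=46
  k=3: a=3, p=743, q=143
  k=4: a=19, p=14356, q=2763
  k=5: a=16, p=230439, q=44351
  k=6: a=3, p=705673, q=135816
  k=7: a=3, p=2347458, q=451799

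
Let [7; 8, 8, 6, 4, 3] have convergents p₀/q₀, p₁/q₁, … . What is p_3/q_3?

Using pₖ = aₖpₖ₋₁ + pₖ₋₂, qₖ = aₖqₖ₋₁ + qₖ₋₂ (with p₋₁=1, p₋₂=0, q₋₁=0, q₋₂=1):
  k=0: a=7, p=7, q=1
  k=1: a=8, p=57, q=8
  k=2: a=8, p=463, q=65
  k=3: a=6, p=2835, q=398

2835/398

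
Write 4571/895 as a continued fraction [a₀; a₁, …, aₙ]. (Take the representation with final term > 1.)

4571 = 5*895 + 96
895 = 9*96 + 31
96 = 3*31 + 3
31 = 10*3 + 1
3 = 3*1 + 0  (stop)
So 4571/895 = [5; 9, 3, 10, 3].

[5; 9, 3, 10, 3]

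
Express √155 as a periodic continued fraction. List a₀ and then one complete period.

a₀ = ⌊√155⌋ = 12.
With m₀=0, d₀=1 and mₖ₊₁ = dₖaₖ − mₖ, dₖ₊₁ = (n − mₖ₊₁²)/dₖ, aₖ₊₁ = ⌊(a₀+mₖ₊₁)/dₖ₊₁⌋:
  k=1: m=12, d=11, a=2
  k=2: m=10, d=5, a=4
  k=3: m=10, d=11, a=2
  k=4: m=12, d=1, a=24
d=1 and a=2a₀=24 at k=4, so the next step gives (m, d) = (12, 11) again — its k=1 value — and the period has length 4.

[12; 2, 4, 2, 24]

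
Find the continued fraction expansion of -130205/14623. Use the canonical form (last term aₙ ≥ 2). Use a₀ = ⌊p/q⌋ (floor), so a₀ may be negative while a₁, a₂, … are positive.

-130205 = -9×14623 + 1402
14623 = 10×1402 + 603
1402 = 2×603 + 196
603 = 3×196 + 15
196 = 13×15 + 1
15 = 15×1 + 0  (stop)
So -130205/14623 = [-9; 10, 2, 3, 13, 15].

[-9; 10, 2, 3, 13, 15]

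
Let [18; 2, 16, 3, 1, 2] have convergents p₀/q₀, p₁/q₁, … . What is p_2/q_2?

Using pₖ = aₖpₖ₋₁ + pₖ₋₂, qₖ = aₖqₖ₋₁ + qₖ₋₂ (with p₋₁=1, p₋₂=0, q₋₁=0, q₋₂=1):
  k=0: a=18, p=18, q=1
  k=1: a=2, p=37, q=2
  k=2: a=16, p=610, q=33

610/33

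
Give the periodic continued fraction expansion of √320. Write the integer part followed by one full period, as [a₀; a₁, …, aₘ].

a₀ = ⌊√320⌋ = 17.
With m₀=0, d₀=1 and mₖ₊₁ = dₖaₖ − mₖ, dₖ₊₁ = (n − mₖ₊₁²)/dₖ, aₖ₊₁ = ⌊(a₀+mₖ₊₁)/dₖ₊₁⌋:
  k=1: m=17, d=31, a=1
  k=2: m=14, d=4, a=7
  k=3: m=14, d=31, a=1
  k=4: m=17, d=1, a=34
d=1 and a=2a₀=34 at k=4, so the next step gives (m, d) = (17, 31) again — its k=1 value — and the period has length 4.

[17; 1, 7, 1, 34]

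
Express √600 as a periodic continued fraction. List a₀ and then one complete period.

a₀ = ⌊√600⌋ = 24.
With m₀=0, d₀=1 and mₖ₊₁ = dₖaₖ − mₖ, dₖ₊₁ = (n − mₖ₊₁²)/dₖ, aₖ₊₁ = ⌊(a₀+mₖ₊₁)/dₖ₊₁⌋:
  k=1: m=24, d=24, a=2
  k=2: m=24, d=1, a=48
d=1 and a=2a₀=48 at k=2, so the next step gives (m, d) = (24, 24) again — its k=1 value — and the period has length 2.

[24; 2, 48]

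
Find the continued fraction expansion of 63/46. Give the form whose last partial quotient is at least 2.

[1; 2, 1, 2, 2, 2]

63 = 1·46 + 17
46 = 2·17 + 12
17 = 1·12 + 5
12 = 2·5 + 2
5 = 2·2 + 1
2 = 2·1 + 0  (stop)
So 63/46 = [1; 2, 1, 2, 2, 2].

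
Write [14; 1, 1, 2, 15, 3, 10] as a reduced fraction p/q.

35574/2437

Using pₖ = aₖpₖ₋₁ + pₖ₋₂ and qₖ = aₖqₖ₋₁ + qₖ₋₂:
  k=0: a=14, p=14, q=1
  k=1: a=1, p=15, q=1
  k=2: a=1, p=29, q=2
  k=3: a=2, p=73, q=5
  k=4: a=15, p=1124, q=77
  k=5: a=3, p=3445, q=236
  k=6: a=10, p=35574, q=2437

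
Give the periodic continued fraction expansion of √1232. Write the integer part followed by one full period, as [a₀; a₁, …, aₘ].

a₀ = ⌊√1232⌋ = 35.
With m₀=0, d₀=1 and mₖ₊₁ = dₖaₖ − mₖ, dₖ₊₁ = (n − mₖ₊₁²)/dₖ, aₖ₊₁ = ⌊(a₀+mₖ₊₁)/dₖ₊₁⌋:
  k=1: m=35, d=7, a=10
  k=2: m=35, d=1, a=70
d=1 and a=2a₀=70 at k=2, so the next step gives (m, d) = (35, 7) again — its k=1 value — and the period has length 2.

[35; 10, 70]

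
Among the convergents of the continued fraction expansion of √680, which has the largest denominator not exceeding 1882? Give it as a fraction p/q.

√680 = [26; 13, 52, …] (period length 2).
Convergents:
  p_0/q_0 = 26/1
  p_1/q_1 = 339/13
  p_2/q_2 = 17654/677
  p_3/q_3 = 229841/8814
q_2 = 677 ≤ 1882 < 8814 = q_3, so the answer is 17654/677.

17654/677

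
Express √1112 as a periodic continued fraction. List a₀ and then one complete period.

a₀ = ⌊√1112⌋ = 33.
With m₀=0, d₀=1 and mₖ₊₁ = dₖaₖ − mₖ, dₖ₊₁ = (n − mₖ₊₁²)/dₖ, aₖ₊₁ = ⌊(a₀+mₖ₊₁)/dₖ₊₁⌋:
  k=1: m=33, d=23, a=2
  k=2: m=13, d=41, a=1
  k=3: m=28, d=8, a=7
  k=4: m=28, d=41, a=1
  k=5: m=13, d=23, a=2
  k=6: m=33, d=1, a=66
d=1 and a=2a₀=66 at k=6, so the next step gives (m, d) = (33, 23) again — its k=1 value — and the period has length 6.

[33; 2, 1, 7, 1, 2, 66]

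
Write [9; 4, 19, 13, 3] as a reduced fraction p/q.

Using pₖ = aₖpₖ₋₁ + pₖ₋₂ and qₖ = aₖqₖ₋₁ + qₖ₋₂:
  k=0: a=9, p=9, q=1
  k=1: a=4, p=37, q=4
  k=2: a=19, p=712, q=77
  k=3: a=13, p=9293, q=1005
  k=4: a=3, p=28591, q=3092

28591/3092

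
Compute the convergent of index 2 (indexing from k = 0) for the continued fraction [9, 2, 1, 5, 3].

28/3

Using pₖ = aₖpₖ₋₁ + pₖ₋₂, qₖ = aₖqₖ₋₁ + qₖ₋₂ (with p₋₁=1, p₋₂=0, q₋₁=0, q₋₂=1):
  k=0: a=9, p=9, q=1
  k=1: a=2, p=19, q=2
  k=2: a=1, p=28, q=3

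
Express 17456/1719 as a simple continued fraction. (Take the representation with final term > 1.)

[10; 6, 2, 6, 6, 1, 2]

17456 = 10·1719 + 266
1719 = 6·266 + 123
266 = 2·123 + 20
123 = 6·20 + 3
20 = 6·3 + 2
3 = 1·2 + 1
2 = 2·1 + 0  (stop)
So 17456/1719 = [10; 6, 2, 6, 6, 1, 2].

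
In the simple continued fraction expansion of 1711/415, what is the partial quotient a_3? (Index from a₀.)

3

1711 = 4·415 + 51   →  a_0 = 4
415 = 8·51 + 7   →  a_1 = 8
51 = 7·7 + 2   →  a_2 = 7
7 = 3·2 + 1   →  a_3 = 3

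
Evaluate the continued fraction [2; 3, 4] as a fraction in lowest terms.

Using pₖ = aₖpₖ₋₁ + pₖ₋₂ and qₖ = aₖqₖ₋₁ + qₖ₋₂:
  k=0: a=2, p=2, q=1
  k=1: a=3, p=7, q=3
  k=2: a=4, p=30, q=13

30/13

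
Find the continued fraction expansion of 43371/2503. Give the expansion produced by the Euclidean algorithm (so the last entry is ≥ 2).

[17; 3, 19, 14, 3]

43371 = 17·2503 + 820
2503 = 3·820 + 43
820 = 19·43 + 3
43 = 14·3 + 1
3 = 3·1 + 0  (stop)
So 43371/2503 = [17; 3, 19, 14, 3].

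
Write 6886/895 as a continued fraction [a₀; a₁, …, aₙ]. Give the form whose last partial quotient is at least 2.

6886 = 7*895 + 621
895 = 1*621 + 274
621 = 2*274 + 73
274 = 3*73 + 55
73 = 1*55 + 18
55 = 3*18 + 1
18 = 18*1 + 0  (stop)
So 6886/895 = [7; 1, 2, 3, 1, 3, 18].

[7; 1, 2, 3, 1, 3, 18]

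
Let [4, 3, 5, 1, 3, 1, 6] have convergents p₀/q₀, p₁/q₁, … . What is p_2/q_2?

Using pₖ = aₖpₖ₋₁ + pₖ₋₂, qₖ = aₖqₖ₋₁ + qₖ₋₂ (with p₋₁=1, p₋₂=0, q₋₁=0, q₋₂=1):
  k=0: a=4, p=4, q=1
  k=1: a=3, p=13, q=3
  k=2: a=5, p=69, q=16

69/16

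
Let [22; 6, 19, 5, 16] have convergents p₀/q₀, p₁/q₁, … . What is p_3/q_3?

12878/581

Using pₖ = aₖpₖ₋₁ + pₖ₋₂, qₖ = aₖqₖ₋₁ + qₖ₋₂ (with p₋₁=1, p₋₂=0, q₋₁=0, q₋₂=1):
  k=0: a=22, p=22, q=1
  k=1: a=6, p=133, q=6
  k=2: a=19, p=2549, q=115
  k=3: a=5, p=12878, q=581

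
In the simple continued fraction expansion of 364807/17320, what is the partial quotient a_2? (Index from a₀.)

364807 = 21·17320 + 1087   →  a_0 = 21
17320 = 15·1087 + 1015   →  a_1 = 15
1087 = 1·1015 + 72   →  a_2 = 1

1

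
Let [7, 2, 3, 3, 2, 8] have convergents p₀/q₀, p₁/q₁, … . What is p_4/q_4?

Using pₖ = aₖpₖ₋₁ + pₖ₋₂, qₖ = aₖqₖ₋₁ + qₖ₋₂ (with p₋₁=1, p₋₂=0, q₋₁=0, q₋₂=1):
  k=0: a=7, p=7, q=1
  k=1: a=2, p=15, q=2
  k=2: a=3, p=52, q=7
  k=3: a=3, p=171, q=23
  k=4: a=2, p=394, q=53

394/53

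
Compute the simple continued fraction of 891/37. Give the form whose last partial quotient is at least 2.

[24; 12, 3]

891 = 24*37 + 3
37 = 12*3 + 1
3 = 3*1 + 0  (stop)
So 891/37 = [24; 12, 3].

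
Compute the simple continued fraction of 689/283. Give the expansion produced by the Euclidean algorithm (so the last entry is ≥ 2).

[2; 2, 3, 3, 12]

689 = 2·283 + 123
283 = 2·123 + 37
123 = 3·37 + 12
37 = 3·12 + 1
12 = 12·1 + 0  (stop)
So 689/283 = [2; 2, 3, 3, 12].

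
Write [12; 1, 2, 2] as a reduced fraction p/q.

Using pₖ = aₖpₖ₋₁ + pₖ₋₂ and qₖ = aₖqₖ₋₁ + qₖ₋₂:
  k=0: a=12, p=12, q=1
  k=1: a=1, p=13, q=1
  k=2: a=2, p=38, q=3
  k=3: a=2, p=89, q=7

89/7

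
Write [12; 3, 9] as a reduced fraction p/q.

Using pₖ = aₖpₖ₋₁ + pₖ₋₂ and qₖ = aₖqₖ₋₁ + qₖ₋₂:
  k=0: a=12, p=12, q=1
  k=1: a=3, p=37, q=3
  k=2: a=9, p=345, q=28

345/28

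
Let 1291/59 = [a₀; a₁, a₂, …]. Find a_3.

1291 = 21·59 + 52   →  a_0 = 21
59 = 1·52 + 7   →  a_1 = 1
52 = 7·7 + 3   →  a_2 = 7
7 = 2·3 + 1   →  a_3 = 2

2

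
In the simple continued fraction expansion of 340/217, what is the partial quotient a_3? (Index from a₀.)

3

340 = 1·217 + 123   →  a_0 = 1
217 = 1·123 + 94   →  a_1 = 1
123 = 1·94 + 29   →  a_2 = 1
94 = 3·29 + 7   →  a_3 = 3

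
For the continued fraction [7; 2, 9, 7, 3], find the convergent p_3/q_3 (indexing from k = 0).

1009/135

Using pₖ = aₖpₖ₋₁ + pₖ₋₂, qₖ = aₖqₖ₋₁ + qₖ₋₂ (with p₋₁=1, p₋₂=0, q₋₁=0, q₋₂=1):
  k=0: a=7, p=7, q=1
  k=1: a=2, p=15, q=2
  k=2: a=9, p=142, q=19
  k=3: a=7, p=1009, q=135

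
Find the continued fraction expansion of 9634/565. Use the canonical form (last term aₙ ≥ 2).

[17; 19, 2, 14]

9634 = 17*565 + 29
565 = 19*29 + 14
29 = 2*14 + 1
14 = 14*1 + 0  (stop)
So 9634/565 = [17; 19, 2, 14].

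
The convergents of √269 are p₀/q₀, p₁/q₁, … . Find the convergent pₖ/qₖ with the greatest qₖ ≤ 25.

82/5

√269 = [16; 2, 2, 32, …] (period length 3).
Convergents:
  p_0/q_0 = 16/1
  p_1/q_1 = 33/2
  p_2/q_2 = 82/5
  p_3/q_3 = 2657/162
q_2 = 5 ≤ 25 < 162 = q_3, so the answer is 82/5.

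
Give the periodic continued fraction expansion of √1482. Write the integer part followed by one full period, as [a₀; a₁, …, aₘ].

a₀ = ⌊√1482⌋ = 38.
With m₀=0, d₀=1 and mₖ₊₁ = dₖaₖ − mₖ, dₖ₊₁ = (n − mₖ₊₁²)/dₖ, aₖ₊₁ = ⌊(a₀+mₖ₊₁)/dₖ₊₁⌋:
  k=1: m=38, d=38, a=2
  k=2: m=38, d=1, a=76
d=1 and a=2a₀=76 at k=2, so the next step gives (m, d) = (38, 38) again — its k=1 value — and the period has length 2.

[38; 2, 76]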